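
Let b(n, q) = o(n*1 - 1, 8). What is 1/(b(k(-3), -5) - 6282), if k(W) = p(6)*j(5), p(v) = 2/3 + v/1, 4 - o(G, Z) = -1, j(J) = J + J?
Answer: -1/6277 ≈ -0.00015931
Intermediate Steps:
j(J) = 2*J
o(G, Z) = 5 (o(G, Z) = 4 - 1*(-1) = 4 + 1 = 5)
p(v) = ⅔ + v (p(v) = 2*(⅓) + v*1 = ⅔ + v)
k(W) = 200/3 (k(W) = (⅔ + 6)*(2*5) = (20/3)*10 = 200/3)
b(n, q) = 5
1/(b(k(-3), -5) - 6282) = 1/(5 - 6282) = 1/(-6277) = -1/6277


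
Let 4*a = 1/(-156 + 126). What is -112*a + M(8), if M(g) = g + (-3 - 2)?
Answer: 59/15 ≈ 3.9333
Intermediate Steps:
a = -1/120 (a = 1/(4*(-156 + 126)) = (¼)/(-30) = (¼)*(-1/30) = -1/120 ≈ -0.0083333)
M(g) = -5 + g (M(g) = g - 5 = -5 + g)
-112*a + M(8) = -112*(-1/120) + (-5 + 8) = 14/15 + 3 = 59/15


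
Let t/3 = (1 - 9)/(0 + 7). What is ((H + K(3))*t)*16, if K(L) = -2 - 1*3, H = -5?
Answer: 3840/7 ≈ 548.57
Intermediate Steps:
K(L) = -5 (K(L) = -2 - 3 = -5)
t = -24/7 (t = 3*((1 - 9)/(0 + 7)) = 3*(-8/7) = -24/7 ≈ -3.4286)
((H + K(3))*t)*16 = ((-5 - 5)*(-24/7))*16 = -10*(-24/7)*16 = (240/7)*16 = 3840/7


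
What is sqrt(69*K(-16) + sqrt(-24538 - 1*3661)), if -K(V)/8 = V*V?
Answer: sqrt(-141312 + I*sqrt(28199)) ≈ 0.223 + 375.92*I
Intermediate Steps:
K(V) = -8*V**2 (K(V) = -8*V*V = -8*V**2)
sqrt(69*K(-16) + sqrt(-24538 - 1*3661)) = sqrt(69*(-8*(-16)**2) + sqrt(-24538 - 1*3661)) = sqrt(69*(-8*256) + sqrt(-24538 - 3661)) = sqrt(69*(-2048) + sqrt(-28199)) = sqrt(-141312 + I*sqrt(28199))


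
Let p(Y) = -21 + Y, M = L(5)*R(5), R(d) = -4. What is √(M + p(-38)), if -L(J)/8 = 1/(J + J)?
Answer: 3*I*√155/5 ≈ 7.4699*I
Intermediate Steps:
L(J) = -4/J (L(J) = -8/(J + J) = -8*1/(2*J) = -4/J)
M = 16/5 (M = -4/5*(-4) = -4*⅕*(-4) = -⅘*(-4) = 16/5 ≈ 3.2000)
√(M + p(-38)) = √(16/5 + (-21 - 38)) = √(16/5 - 59) = √(-279/5) = 3*I*√155/5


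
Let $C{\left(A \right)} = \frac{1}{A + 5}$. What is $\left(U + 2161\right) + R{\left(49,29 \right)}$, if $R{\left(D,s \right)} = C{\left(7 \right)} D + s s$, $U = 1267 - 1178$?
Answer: $\frac{37141}{12} \approx 3095.1$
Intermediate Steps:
$C{\left(A \right)} = \frac{1}{5 + A}$
$U = 89$
$R{\left(D,s \right)} = s^{2} + \frac{D}{12}$ ($R{\left(D,s \right)} = \frac{D}{5 + 7} + s s = \frac{D}{12} + s^{2} = s^{2} + \frac{D}{12}$)
$\left(U + 2161\right) + R{\left(49,29 \right)} = \left(89 + 2161\right) + \left(29^{2} + \frac{1}{12} \cdot 49\right) = 2250 + \left(841 + \frac{49}{12}\right) = 2250 + \frac{10141}{12} = \frac{37141}{12}$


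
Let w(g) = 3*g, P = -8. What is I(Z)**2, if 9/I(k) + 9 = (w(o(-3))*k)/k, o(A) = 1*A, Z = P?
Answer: 1/4 ≈ 0.25000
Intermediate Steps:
Z = -8
o(A) = A
I(k) = -1/2 (I(k) = 9/(-9 + ((3*(-3))*k)/k) = 9/(-9 + (-9*k)/k) = 9/(-9 - 9) = 9/(-18) = 9*(-1/18) = -1/2)
I(Z)**2 = (-1/2)**2 = 1/4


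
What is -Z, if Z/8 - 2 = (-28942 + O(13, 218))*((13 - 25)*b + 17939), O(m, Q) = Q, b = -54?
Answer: 4271143888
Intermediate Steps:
Z = -4271143888 (Z = 16 + 8*((-28942 + 218)*((13 - 25)*(-54) + 17939)) = 16 + 8*(-28724*(-12*(-54) + 17939)) = 16 + 8*(-28724*(648 + 17939)) = 16 + 8*(-28724*18587) = 16 + 8*(-533892988) = 16 - 4271143904 = -4271143888)
-Z = -1*(-4271143888) = 4271143888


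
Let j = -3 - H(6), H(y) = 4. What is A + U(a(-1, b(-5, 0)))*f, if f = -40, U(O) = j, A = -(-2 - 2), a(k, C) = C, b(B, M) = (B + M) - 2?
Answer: 284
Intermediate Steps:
b(B, M) = -2 + B + M
A = 4 (A = -1*(-4) = 4)
j = -7 (j = -3 - 1*4 = -3 - 4 = -7)
U(O) = -7
A + U(a(-1, b(-5, 0)))*f = 4 - 7*(-40) = 4 + 280 = 284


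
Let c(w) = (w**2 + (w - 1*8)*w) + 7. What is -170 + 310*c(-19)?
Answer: 272940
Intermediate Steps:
c(w) = 7 + w**2 + w*(-8 + w) (c(w) = (w**2 + (w - 8)*w) + 7 = (w**2 + (-8 + w)*w) + 7 = (w**2 + w*(-8 + w)) + 7 = 7 + w**2 + w*(-8 + w))
-170 + 310*c(-19) = -170 + 310*(7 - 8*(-19) + 2*(-19)**2) = -170 + 310*(7 + 152 + 2*361) = -170 + 310*(7 + 152 + 722) = -170 + 310*881 = -170 + 273110 = 272940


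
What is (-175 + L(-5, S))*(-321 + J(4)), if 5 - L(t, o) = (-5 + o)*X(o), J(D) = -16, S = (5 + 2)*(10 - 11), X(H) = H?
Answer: 85598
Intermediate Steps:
S = -7 (S = 7*(-1) = -7)
L(t, o) = 5 - o*(-5 + o) (L(t, o) = 5 - (-5 + o)*o = 5 - o*(-5 + o))
(-175 + L(-5, S))*(-321 + J(4)) = (-175 + (5 - 1*(-7)² + 5*(-7)))*(-321 - 16) = (-175 + (5 - 1*49 - 35))*(-337) = (-175 + (5 - 49 - 35))*(-337) = (-175 - 79)*(-337) = -254*(-337) = 85598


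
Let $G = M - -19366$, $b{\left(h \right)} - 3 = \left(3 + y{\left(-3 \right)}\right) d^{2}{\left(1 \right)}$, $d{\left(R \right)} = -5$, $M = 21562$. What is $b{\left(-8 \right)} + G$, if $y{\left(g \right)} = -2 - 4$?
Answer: $40856$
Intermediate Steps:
$y{\left(g \right)} = -6$
$b{\left(h \right)} = -72$ ($b{\left(h \right)} = 3 + \left(3 - 6\right) \left(-5\right)^{2} = 3 - 75 = -72$)
$G = 40928$ ($G = 21562 - -19366 = 21562 + 19366 = 40928$)
$b{\left(-8 \right)} + G = -72 + 40928 = 40856$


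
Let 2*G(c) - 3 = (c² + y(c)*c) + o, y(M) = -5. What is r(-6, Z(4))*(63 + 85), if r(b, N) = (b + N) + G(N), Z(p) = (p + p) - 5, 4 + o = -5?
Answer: -1332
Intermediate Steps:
o = -9 (o = -4 - 5 = -9)
Z(p) = -5 + 2*p (Z(p) = 2*p - 5 = -5 + 2*p)
G(c) = -3 + c²/2 - 5*c/2 (G(c) = 3/2 + ((c² - 5*c) - 9)/2 = 3/2 + (-9 + c² - 5*c)/2 = 3/2 + (-9/2 + c²/2 - 5*c/2) = -3 + c²/2 - 5*c/2)
r(b, N) = -3 + b + N²/2 - 3*N/2 (r(b, N) = (b + N) + (-3 + N²/2 - 5*N/2) = (N + b) + (-3 + N²/2 - 5*N/2) = -3 + b + N²/2 - 3*N/2)
r(-6, Z(4))*(63 + 85) = (-3 - 6 + (-5 + 2*4)²/2 - 3*(-5 + 2*4)/2)*(63 + 85) = (-3 - 6 + (-5 + 8)²/2 - 3*(-5 + 8)/2)*148 = (-3 - 6 + (½)*3² - 3/2*3)*148 = (-3 - 6 + (½)*9 - 9/2)*148 = (-3 - 6 + 9/2 - 9/2)*148 = -9*148 = -1332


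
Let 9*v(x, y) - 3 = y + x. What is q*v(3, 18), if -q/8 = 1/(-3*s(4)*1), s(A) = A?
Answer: 16/9 ≈ 1.7778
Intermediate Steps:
v(x, y) = 1/3 + x/9 + y/9 (v(x, y) = 1/3 + (y + x)/9 = 1/3 + (x + y)/9 = 1/3 + (x/9 + y/9) = 1/3 + x/9 + y/9)
q = 2/3 (q = -8/(-3*4*1) = -8/((-12*1)) = -8/(-12) = -8*(-1/12) = 2/3 ≈ 0.66667)
q*v(3, 18) = 2*(1/3 + (1/9)*3 + (1/9)*18)/3 = 2*(1/3 + 1/3 + 2)/3 = (2/3)*(8/3) = 16/9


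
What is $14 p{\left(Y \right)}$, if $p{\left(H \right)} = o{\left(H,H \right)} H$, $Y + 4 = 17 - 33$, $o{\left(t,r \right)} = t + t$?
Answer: $11200$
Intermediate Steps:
$o{\left(t,r \right)} = 2 t$
$Y = -20$ ($Y = -4 + \left(17 - 33\right) = -4 - 16 = -20$)
$p{\left(H \right)} = 2 H^{2}$ ($p{\left(H \right)} = 2 H H = 2 H^{2}$)
$14 p{\left(Y \right)} = 14 \cdot 2 \left(-20\right)^{2} = 14 \cdot 2 \cdot 400 = 14 \cdot 800 = 11200$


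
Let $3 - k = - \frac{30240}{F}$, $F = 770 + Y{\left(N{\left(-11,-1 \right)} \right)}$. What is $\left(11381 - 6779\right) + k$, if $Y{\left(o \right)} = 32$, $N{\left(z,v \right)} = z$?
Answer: $\frac{1861725}{401} \approx 4642.7$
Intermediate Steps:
$F = 802$ ($F = 770 + 32 = 802$)
$k = \frac{16323}{401}$ ($k = 3 - - \frac{30240}{802} = 3 - \left(-30240\right) \frac{1}{802} = 3 - - \frac{15120}{401} = 3 + \frac{15120}{401} = \frac{16323}{401} \approx 40.706$)
$\left(11381 - 6779\right) + k = \left(11381 - 6779\right) + \frac{16323}{401} = 4602 + \frac{16323}{401} = \frac{1861725}{401}$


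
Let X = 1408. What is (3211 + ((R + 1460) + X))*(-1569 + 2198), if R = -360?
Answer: 3597251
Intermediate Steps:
(3211 + ((R + 1460) + X))*(-1569 + 2198) = (3211 + ((-360 + 1460) + 1408))*(-1569 + 2198) = (3211 + (1100 + 1408))*629 = (3211 + 2508)*629 = 5719*629 = 3597251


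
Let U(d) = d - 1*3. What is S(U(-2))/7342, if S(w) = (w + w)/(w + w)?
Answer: 1/7342 ≈ 0.00013620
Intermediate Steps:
U(d) = -3 + d (U(d) = d - 3 = -3 + d)
S(w) = 1 (S(w) = (2*w)/((2*w)) = (2*w)*(1/(2*w)) = 1)
S(U(-2))/7342 = 1/7342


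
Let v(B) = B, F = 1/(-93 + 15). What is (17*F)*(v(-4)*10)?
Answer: 340/39 ≈ 8.7179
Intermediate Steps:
F = -1/78 (F = 1/(-78) = -1/78 ≈ -0.012821)
(17*F)*(v(-4)*10) = (17*(-1/78))*(-4*10) = -17/78*(-40) = 340/39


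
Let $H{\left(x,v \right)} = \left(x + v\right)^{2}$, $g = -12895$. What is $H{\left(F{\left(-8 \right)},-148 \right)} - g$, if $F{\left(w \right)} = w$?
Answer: $37231$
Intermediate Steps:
$H{\left(x,v \right)} = \left(v + x\right)^{2}$
$H{\left(F{\left(-8 \right)},-148 \right)} - g = \left(-148 - 8\right)^{2} - -12895 = \left(-156\right)^{2} + 12895 = 24336 + 12895 = 37231$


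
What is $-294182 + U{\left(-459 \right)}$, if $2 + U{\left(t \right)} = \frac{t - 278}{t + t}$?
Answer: $- \frac{270060175}{918} \approx -2.9418 \cdot 10^{5}$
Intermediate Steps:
$U{\left(t \right)} = -2 + \frac{-278 + t}{2 t}$ ($U{\left(t \right)} = -2 + \frac{t - 278}{t + t} = -2 + \frac{-278 + t}{2 t}$)
$-294182 + U{\left(-459 \right)} = -294182 - \left(\frac{3}{2} + \frac{139}{-459}\right) = -294182 - \frac{1099}{918} = - \frac{270060175}{918}$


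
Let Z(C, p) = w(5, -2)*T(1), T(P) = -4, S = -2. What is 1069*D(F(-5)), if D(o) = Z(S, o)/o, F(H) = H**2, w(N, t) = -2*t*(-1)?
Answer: 17104/25 ≈ 684.16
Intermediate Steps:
w(N, t) = 2*t
Z(C, p) = 16 (Z(C, p) = (2*(-2))*(-4) = -4*(-4) = 16)
D(o) = 16/o
1069*D(F(-5)) = 1069*(16/((-5)**2)) = 1069*(16/25) = 17104/25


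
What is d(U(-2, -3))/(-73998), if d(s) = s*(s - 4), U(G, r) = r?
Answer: -7/24666 ≈ -0.00028379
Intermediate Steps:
d(s) = s*(-4 + s)
d(U(-2, -3))/(-73998) = -3*(-4 - 3)/(-73998) = -3*(-7)*(-1/73998) = 21*(-1/73998) = -7/24666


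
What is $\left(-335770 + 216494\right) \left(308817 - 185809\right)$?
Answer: $-14671902208$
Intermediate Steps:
$\left(-335770 + 216494\right) \left(308817 - 185809\right) = \left(-119276\right) 123008 = -14671902208$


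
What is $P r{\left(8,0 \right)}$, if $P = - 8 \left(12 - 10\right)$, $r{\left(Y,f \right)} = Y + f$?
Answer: $-128$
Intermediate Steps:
$P = -16$ ($P = \left(-8\right) 2 = -16$)
$P r{\left(8,0 \right)} = - 16 \left(8 + 0\right) = \left(-16\right) 8 = -128$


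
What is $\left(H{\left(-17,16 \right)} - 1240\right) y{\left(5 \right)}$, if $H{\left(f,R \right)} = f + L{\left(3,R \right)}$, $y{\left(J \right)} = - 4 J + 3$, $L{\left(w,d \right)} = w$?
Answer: $21318$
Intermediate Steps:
$y{\left(J \right)} = 3 - 4 J$
$H{\left(f,R \right)} = 3 + f$ ($H{\left(f,R \right)} = f + 3 = 3 + f$)
$\left(H{\left(-17,16 \right)} - 1240\right) y{\left(5 \right)} = \left(\left(3 - 17\right) - 1240\right) \left(3 - 20\right) = \left(-14 - 1240\right) \left(3 - 20\right) = \left(-1254\right) \left(-17\right) = 21318$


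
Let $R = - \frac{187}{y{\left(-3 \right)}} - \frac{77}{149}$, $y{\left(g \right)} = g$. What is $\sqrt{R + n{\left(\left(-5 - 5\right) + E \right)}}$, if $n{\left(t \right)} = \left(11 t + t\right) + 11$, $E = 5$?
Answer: $\frac{\sqrt{2560863}}{447} \approx 3.58$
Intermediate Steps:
$R = \frac{27632}{447}$ ($R = - \frac{187}{-3} - \frac{77}{149} = \left(-187\right) \left(- \frac{1}{3}\right) - \frac{77}{149} = \frac{187}{3} - \frac{77}{149} = \frac{27632}{447} \approx 61.817$)
$n{\left(t \right)} = 11 + 12 t$ ($n{\left(t \right)} = 12 t + 11 = 11 + 12 t$)
$\sqrt{R + n{\left(\left(-5 - 5\right) + E \right)}} = \sqrt{\frac{27632}{447} + \left(11 + 12 \left(\left(-5 - 5\right) + 5\right)\right)} = \sqrt{\frac{27632}{447} + \left(11 + 12 \left(-10 + 5\right)\right)} = \sqrt{\frac{27632}{447} + \left(11 + 12 \left(-5\right)\right)} = \sqrt{\frac{27632}{447} + \left(11 - 60\right)} = \sqrt{\frac{27632}{447} - 49} = \sqrt{\frac{5729}{447}} = \frac{\sqrt{2560863}}{447}$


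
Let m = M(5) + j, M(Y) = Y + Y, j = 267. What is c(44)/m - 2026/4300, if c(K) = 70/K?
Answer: -1524493/3275525 ≈ -0.46542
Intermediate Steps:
M(Y) = 2*Y
m = 277 (m = 2*5 + 267 = 10 + 267 = 277)
c(44)/m - 2026/4300 = (70/44)/277 - 2026/4300 = (70*(1/44))*(1/277) - 2026*1/4300 = (35/22)*(1/277) - 1013/2150 = 35/6094 - 1013/2150 = -1524493/3275525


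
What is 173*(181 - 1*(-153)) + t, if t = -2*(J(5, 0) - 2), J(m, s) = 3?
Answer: 57780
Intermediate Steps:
t = -2 (t = -2*(3 - 2) = -2*1 = -2)
173*(181 - 1*(-153)) + t = 173*(181 - 1*(-153)) - 2 = 173*(181 + 153) - 2 = 173*334 - 2 = 57782 - 2 = 57780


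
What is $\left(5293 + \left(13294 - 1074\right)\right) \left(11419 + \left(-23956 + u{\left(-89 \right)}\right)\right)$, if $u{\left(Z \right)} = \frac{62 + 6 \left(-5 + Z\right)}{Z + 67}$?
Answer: $- \frac{2410769528}{11} \approx -2.1916 \cdot 10^{8}$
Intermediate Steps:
$u{\left(Z \right)} = \frac{32 + 6 Z}{67 + Z}$ ($u{\left(Z \right)} = \frac{62 + \left(-30 + 6 Z\right)}{67 + Z} = \frac{32 + 6 Z}{67 + Z}$)
$\left(5293 + \left(13294 - 1074\right)\right) \left(11419 + \left(-23956 + u{\left(-89 \right)}\right)\right) = \left(5293 + \left(13294 - 1074\right)\right) \left(11419 - \left(23956 - \frac{2 \left(16 + 3 \left(-89\right)\right)}{67 - 89}\right)\right) = \left(5293 + \left(13294 - 1074\right)\right) \left(11419 - \left(23956 - \frac{2 \left(16 - 267\right)}{-22}\right)\right) = \left(5293 + 12220\right) \left(11419 - \left(23956 + \frac{1}{11} \left(-251\right)\right)\right) = 17513 \left(11419 + \left(-23956 + \frac{251}{11}\right)\right) = 17513 \left(11419 - \frac{263265}{11}\right) = 17513 \left(- \frac{137656}{11}\right) = - \frac{2410769528}{11}$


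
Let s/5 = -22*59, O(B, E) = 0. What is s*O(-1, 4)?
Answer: 0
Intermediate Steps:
s = -6490 (s = 5*(-22*59) = 5*(-1298) = -6490)
s*O(-1, 4) = -6490*0 = 0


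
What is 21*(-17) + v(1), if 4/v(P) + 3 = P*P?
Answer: -359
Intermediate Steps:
v(P) = 4/(-3 + P**2) (v(P) = 4/(-3 + P*P) = 4/(-3 + P**2))
21*(-17) + v(1) = 21*(-17) + 4/(-3 + 1**2) = -357 + 4/(-3 + 1) = -357 + 4/(-2) = -357 + 4*(-1/2) = -357 - 2 = -359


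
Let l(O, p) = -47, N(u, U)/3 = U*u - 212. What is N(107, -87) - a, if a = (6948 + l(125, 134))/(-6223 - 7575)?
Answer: -394105373/13798 ≈ -28563.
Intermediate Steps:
N(u, U) = -636 + 3*U*u (N(u, U) = 3*(U*u - 212) = 3*(-212 + U*u) = -636 + 3*U*u)
a = -6901/13798 (a = (6948 - 47)/(-6223 - 7575) = 6901/(-13798) = 6901*(-1/13798) = -6901/13798 ≈ -0.50014)
N(107, -87) - a = (-636 + 3*(-87)*107) - 1*(-6901/13798) = (-636 - 27927) + 6901/13798 = -28563 + 6901/13798 = -394105373/13798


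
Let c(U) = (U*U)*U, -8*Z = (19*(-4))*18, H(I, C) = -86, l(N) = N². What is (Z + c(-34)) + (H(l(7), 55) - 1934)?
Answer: -41153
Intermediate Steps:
Z = 171 (Z = -19*(-4)*18/8 = -(-19)*18/2 = -⅛*(-1368) = 171)
c(U) = U³ (c(U) = U²*U = U³)
(Z + c(-34)) + (H(l(7), 55) - 1934) = (171 + (-34)³) + (-86 - 1934) = (171 - 39304) - 2020 = -39133 - 2020 = -41153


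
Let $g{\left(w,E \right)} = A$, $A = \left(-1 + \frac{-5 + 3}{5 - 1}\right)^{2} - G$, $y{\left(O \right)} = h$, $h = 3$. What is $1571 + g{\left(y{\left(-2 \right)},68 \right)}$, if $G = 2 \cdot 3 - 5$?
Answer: $\frac{6289}{4} \approx 1572.3$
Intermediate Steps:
$y{\left(O \right)} = 3$
$G = 1$ ($G = 6 - 5 = 1$)
$A = \frac{5}{4}$ ($A = \left(-1 + \frac{-5 + 3}{5 - 1}\right)^{2} - 1 = \left(-1 - \frac{2}{4}\right)^{2} - 1 = \left(-1 - \frac{1}{2}\right)^{2} - 1 = \left(- \frac{3}{2}\right)^{2} - 1 = \frac{9}{4} - 1 = \frac{5}{4} \approx 1.25$)
$g{\left(w,E \right)} = \frac{5}{4}$
$1571 + g{\left(y{\left(-2 \right)},68 \right)} = 1571 + \frac{5}{4} = \frac{6289}{4}$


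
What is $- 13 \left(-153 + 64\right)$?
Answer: $1157$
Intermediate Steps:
$- 13 \left(-153 + 64\right) = \left(-13\right) \left(-89\right) = 1157$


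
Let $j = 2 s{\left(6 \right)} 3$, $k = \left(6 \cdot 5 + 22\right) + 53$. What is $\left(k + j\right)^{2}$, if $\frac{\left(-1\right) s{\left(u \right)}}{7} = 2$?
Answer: $441$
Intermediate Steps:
$s{\left(u \right)} = -14$ ($s{\left(u \right)} = \left(-7\right) 2 = -14$)
$k = 105$ ($k = \left(30 + 22\right) + 53 = 52 + 53 = 105$)
$j = -84$ ($j = 2 \left(-14\right) 3 = \left(-28\right) 3 = -84$)
$\left(k + j\right)^{2} = \left(105 - 84\right)^{2} = 21^{2} = 441$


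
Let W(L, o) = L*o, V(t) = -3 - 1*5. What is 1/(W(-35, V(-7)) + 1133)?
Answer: 1/1413 ≈ 0.00070771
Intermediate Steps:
V(t) = -8 (V(t) = -3 - 5 = -8)
1/(W(-35, V(-7)) + 1133) = 1/(-35*(-8) + 1133) = 1/(280 + 1133) = 1/1413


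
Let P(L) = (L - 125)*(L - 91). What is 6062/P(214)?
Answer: 6062/10947 ≈ 0.55376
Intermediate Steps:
P(L) = (-125 + L)*(-91 + L)
6062/P(214) = 6062/(11375 + 214**2 - 216*214) = 6062/(11375 + 45796 - 46224) = 6062/10947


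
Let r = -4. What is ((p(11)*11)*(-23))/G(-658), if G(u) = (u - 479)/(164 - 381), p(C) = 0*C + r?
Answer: 219604/1137 ≈ 193.14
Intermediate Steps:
p(C) = -4 (p(C) = 0*C - 4 = 0 - 4 = -4)
G(u) = 479/217 - u/217 (G(u) = (-479 + u)/(-217) = (-479 + u)*(-1/217) = 479/217 - u/217)
((p(11)*11)*(-23))/G(-658) = (-4*11*(-23))/(479/217 - 1/217*(-658)) = (-44*(-23))/(479/217 + 94/31) = 1012/(1137/217) = 1012*(217/1137) = 219604/1137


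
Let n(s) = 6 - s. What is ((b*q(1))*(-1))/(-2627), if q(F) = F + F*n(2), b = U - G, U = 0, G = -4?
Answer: 20/2627 ≈ 0.0076132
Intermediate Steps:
b = 4 (b = 0 - 1*(-4) = 0 + 4 = 4)
q(F) = 5*F (q(F) = F + F*(6 - 1*2) = F + F*(6 - 2) = F + F*4 = F + 4*F = 5*F)
((b*q(1))*(-1))/(-2627) = ((4*(5*1))*(-1))/(-2627) = ((4*5)*(-1))*(-1/2627) = (20*(-1))*(-1/2627) = -20*(-1/2627) = 20/2627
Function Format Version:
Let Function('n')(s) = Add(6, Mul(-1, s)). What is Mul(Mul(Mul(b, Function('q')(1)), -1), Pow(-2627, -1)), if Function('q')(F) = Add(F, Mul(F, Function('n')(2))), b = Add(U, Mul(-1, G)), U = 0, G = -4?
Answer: Rational(20, 2627) ≈ 0.0076132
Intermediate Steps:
b = 4 (b = Add(0, Mul(-1, -4)) = Add(0, 4) = 4)
Function('q')(F) = Mul(5, F) (Function('q')(F) = Add(F, Mul(F, Add(6, Mul(-1, 2)))) = Add(F, Mul(F, Add(6, -2))) = Add(F, Mul(F, 4)) = Add(F, Mul(4, F)) = Mul(5, F))
Mul(Mul(Mul(b, Function('q')(1)), -1), Pow(-2627, -1)) = Mul(Mul(Mul(4, Mul(5, 1)), -1), Pow(-2627, -1)) = Mul(Mul(Mul(4, 5), -1), Rational(-1, 2627)) = Mul(Mul(20, -1), Rational(-1, 2627)) = Mul(-20, Rational(-1, 2627)) = Rational(20, 2627)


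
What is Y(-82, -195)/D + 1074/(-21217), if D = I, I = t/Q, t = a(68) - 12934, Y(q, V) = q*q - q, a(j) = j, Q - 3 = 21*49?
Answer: -10645543782/19498423 ≈ -545.97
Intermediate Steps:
Q = 1032 (Q = 3 + 21*49 = 3 + 1029 = 1032)
Y(q, V) = q² - q
t = -12866 (t = 68 - 12934 = -12866)
I = -6433/516 (I = -12866/1032 = -12866*1/1032 = -6433/516 ≈ -12.467)
D = -6433/516 ≈ -12.467
Y(-82, -195)/D + 1074/(-21217) = (-82*(-1 - 82))/(-6433/516) + 1074/(-21217) = -82*(-83)*(-516/6433) + 1074*(-1/21217) = 6806*(-516/6433) - 1074/21217 = -3511896/6433 - 1074/21217 = -10645543782/19498423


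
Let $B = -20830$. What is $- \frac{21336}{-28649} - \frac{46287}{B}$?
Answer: $\frac{1770505143}{596758670} \approx 2.9669$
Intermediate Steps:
$- \frac{21336}{-28649} - \frac{46287}{B} = - \frac{21336}{-28649} - \frac{46287}{-20830} = \left(-21336\right) \left(- \frac{1}{28649}\right) - - \frac{46287}{20830} = \frac{21336}{28649} + \frac{46287}{20830} = \frac{1770505143}{596758670}$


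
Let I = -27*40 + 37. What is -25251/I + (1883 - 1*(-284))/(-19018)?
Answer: 477963337/19835774 ≈ 24.096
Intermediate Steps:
I = -1043 (I = -1080 + 37 = -1043)
-25251/I + (1883 - 1*(-284))/(-19018) = -25251/(-1043) + (1883 - 1*(-284))/(-19018) = -25251*(-1/1043) + (1883 + 284)*(-1/19018) = 25251/1043 + 2167*(-1/19018) = 25251/1043 - 2167/19018 = 477963337/19835774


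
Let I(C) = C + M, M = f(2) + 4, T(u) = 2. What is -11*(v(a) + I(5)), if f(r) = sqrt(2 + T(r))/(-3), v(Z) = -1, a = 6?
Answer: -242/3 ≈ -80.667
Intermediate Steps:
f(r) = -2/3 (f(r) = sqrt(2 + 2)/(-3) = sqrt(4)*(-1/3) = 2*(-1/3) = -2/3)
M = 10/3 (M = -2/3 + 4 = 10/3 ≈ 3.3333)
I(C) = 10/3 + C (I(C) = C + 10/3 = 10/3 + C)
-11*(v(a) + I(5)) = -11*(-1 + (10/3 + 5)) = -11*(-1 + 25/3) = -11*22/3 = -242/3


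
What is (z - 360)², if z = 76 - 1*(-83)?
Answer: 40401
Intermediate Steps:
z = 159 (z = 76 + 83 = 159)
(z - 360)² = (159 - 360)² = (-201)² = 40401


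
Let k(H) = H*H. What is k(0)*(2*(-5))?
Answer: 0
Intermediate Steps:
k(H) = H²
k(0)*(2*(-5)) = 0²*(2*(-5)) = 0*(-10) = 0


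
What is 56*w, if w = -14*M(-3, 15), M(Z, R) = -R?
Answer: 11760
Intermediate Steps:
w = 210 (w = -(-14)*15 = -14*(-15) = 210)
56*w = 56*210 = 11760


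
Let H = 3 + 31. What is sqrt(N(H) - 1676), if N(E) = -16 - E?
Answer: I*sqrt(1726) ≈ 41.545*I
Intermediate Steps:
H = 34
sqrt(N(H) - 1676) = sqrt((-16 - 1*34) - 1676) = sqrt((-16 - 34) - 1676) = sqrt(-50 - 1676) = sqrt(-1726) = I*sqrt(1726)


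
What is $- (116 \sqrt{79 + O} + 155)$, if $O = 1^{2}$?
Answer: $-155 - 464 \sqrt{5} \approx -1192.5$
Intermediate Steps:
$O = 1$
$- (116 \sqrt{79 + O} + 155) = - (116 \sqrt{79 + 1} + 155) = - (116 \sqrt{80} + 155) = - (116 \cdot 4 \sqrt{5} + 155) = - (464 \sqrt{5} + 155) = - (155 + 464 \sqrt{5}) = -155 - 464 \sqrt{5}$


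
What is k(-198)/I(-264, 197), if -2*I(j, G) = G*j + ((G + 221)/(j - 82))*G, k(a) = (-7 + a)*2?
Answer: -141860/9038557 ≈ -0.015695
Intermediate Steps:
k(a) = -14 + 2*a
I(j, G) = -G*j/2 - G*(221 + G)/(2*(-82 + j)) (I(j, G) = -(G*j + ((G + 221)/(j - 82))*G)/2 = -(G*j + ((221 + G)/(-82 + j))*G)/2 = -(G*j + G*(221 + G)/(-82 + j))/2 = -G*j/2 - G*(221 + G)/(2*(-82 + j)))
k(-198)/I(-264, 197) = (-14 + 2*(-198))/(((½)*197*(-221 - 1*197 - 1*(-264)² + 82*(-264))/(-82 - 264))) = (-14 - 396)/(((½)*197*(-221 - 197 - 1*69696 - 21648)/(-346))) = -410*(-692/(197*(-221 - 197 - 69696 - 21648))) = -410/((½)*197*(-1/346)*(-91762)) = -410/9038557/346 = -410*346/9038557 = -141860/9038557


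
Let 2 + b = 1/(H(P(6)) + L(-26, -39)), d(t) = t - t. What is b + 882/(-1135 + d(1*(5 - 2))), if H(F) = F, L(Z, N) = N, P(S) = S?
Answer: -105151/37455 ≈ -2.8074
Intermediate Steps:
d(t) = 0
b = -67/33 (b = -2 + 1/(6 - 39) = -2 + 1/(-33) = -2 - 1/33 = -67/33 ≈ -2.0303)
b + 882/(-1135 + d(1*(5 - 2))) = -67/33 + 882/(-1135 + 0) = -67/33 + 882/(-1135) = -67/33 - 1/1135*882 = -67/33 - 882/1135 = -105151/37455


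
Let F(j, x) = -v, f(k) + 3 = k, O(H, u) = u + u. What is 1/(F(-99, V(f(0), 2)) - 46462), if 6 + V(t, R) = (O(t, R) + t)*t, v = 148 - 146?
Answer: -1/46464 ≈ -2.1522e-5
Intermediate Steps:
v = 2
O(H, u) = 2*u
f(k) = -3 + k
V(t, R) = -6 + t*(t + 2*R) (V(t, R) = -6 + (2*R + t)*t = -6 + (t + 2*R)*t = -6 + t*(t + 2*R))
F(j, x) = -2 (F(j, x) = -1*2 = -2)
1/(F(-99, V(f(0), 2)) - 46462) = 1/(-2 - 46462) = 1/(-46464) = -1/46464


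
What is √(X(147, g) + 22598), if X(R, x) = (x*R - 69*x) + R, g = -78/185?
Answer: √777322085/185 ≈ 150.71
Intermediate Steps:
g = -78/185 (g = -78*1/185 = -78/185 ≈ -0.42162)
X(R, x) = R - 69*x + R*x (X(R, x) = (R*x - 69*x) + R = (-69*x + R*x) + R = R - 69*x + R*x)
√(X(147, g) + 22598) = √((147 - 69*(-78/185) + 147*(-78/185)) + 22598) = √((147 + 5382/185 - 11466/185) + 22598) = √(21111/185 + 22598) = √(4201741/185) = √777322085/185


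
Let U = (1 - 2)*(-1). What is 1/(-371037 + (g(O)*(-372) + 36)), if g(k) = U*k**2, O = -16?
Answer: -1/466233 ≈ -2.1449e-6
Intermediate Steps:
U = 1 (U = -1*(-1) = 1)
g(k) = k**2 (g(k) = 1*k**2 = k**2)
1/(-371037 + (g(O)*(-372) + 36)) = 1/(-371037 + ((-16)**2*(-372) + 36)) = 1/(-371037 + (256*(-372) + 36)) = 1/(-371037 + (-95232 + 36)) = 1/(-371037 - 95196) = 1/(-466233) = -1/466233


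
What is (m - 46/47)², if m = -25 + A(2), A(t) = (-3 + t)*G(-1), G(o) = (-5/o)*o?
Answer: 972196/2209 ≈ 440.11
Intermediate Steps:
G(o) = -5
A(t) = 15 - 5*t (A(t) = (-3 + t)*(-5) = 15 - 5*t)
m = -20 (m = -25 + (15 - 5*2) = -25 + (15 - 10) = -25 + 5 = -20)
(m - 46/47)² = (-20 - 46/47)² = (-986/47)² = 972196/2209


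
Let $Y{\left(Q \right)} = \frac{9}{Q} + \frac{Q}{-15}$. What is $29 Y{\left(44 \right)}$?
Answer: $- \frac{52229}{660} \approx -79.135$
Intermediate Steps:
$Y{\left(Q \right)} = \frac{9}{Q} - \frac{Q}{15}$ ($Y{\left(Q \right)} = \frac{9}{Q} + Q \left(- \frac{1}{15}\right) = \frac{9}{Q} - \frac{Q}{15}$)
$29 Y{\left(44 \right)} = 29 \left(\frac{9}{44} - \frac{44}{15}\right) = 29 \left(- \frac{1801}{660}\right) = - \frac{52229}{660}$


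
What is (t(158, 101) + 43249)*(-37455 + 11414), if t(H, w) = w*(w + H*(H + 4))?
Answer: -68712980486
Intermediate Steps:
t(H, w) = w*(w + H*(4 + H))
(t(158, 101) + 43249)*(-37455 + 11414) = (101*(101 + 158² + 4*158) + 43249)*(-37455 + 11414) = (101*(101 + 24964 + 632) + 43249)*(-26041) = (101*25697 + 43249)*(-26041) = (2595397 + 43249)*(-26041) = 2638646*(-26041) = -68712980486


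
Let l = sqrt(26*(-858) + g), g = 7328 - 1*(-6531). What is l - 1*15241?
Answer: -15241 + I*sqrt(8449) ≈ -15241.0 + 91.918*I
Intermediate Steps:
g = 13859 (g = 7328 + 6531 = 13859)
l = I*sqrt(8449) (l = sqrt(26*(-858) + 13859) = sqrt(-22308 + 13859) = sqrt(-8449) = I*sqrt(8449) ≈ 91.918*I)
l - 1*15241 = I*sqrt(8449) - 1*15241 = I*sqrt(8449) - 15241 = -15241 + I*sqrt(8449)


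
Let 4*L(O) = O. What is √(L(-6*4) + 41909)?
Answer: √41903 ≈ 204.70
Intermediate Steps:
L(O) = O/4
√(L(-6*4) + 41909) = √((-6*4)/4 + 41909) = √((¼)*(-24) + 41909) = √(-6 + 41909) = √41903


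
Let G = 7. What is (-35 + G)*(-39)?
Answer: 1092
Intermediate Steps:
(-35 + G)*(-39) = (-35 + 7)*(-39) = -28*(-39) = 1092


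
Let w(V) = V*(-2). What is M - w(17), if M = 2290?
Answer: 2324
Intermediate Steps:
w(V) = -2*V
M - w(17) = 2290 - (-2)*17 = 2290 - 1*(-34) = 2290 + 34 = 2324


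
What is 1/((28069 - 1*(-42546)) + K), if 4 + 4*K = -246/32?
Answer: 64/4519173 ≈ 1.4162e-5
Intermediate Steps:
K = -187/64 (K = -1 + (-246/32)/4 = -1 + ((1/32)*(-246))/4 = -1 + (¼)*(-123/16) = -1 - 123/64 = -187/64 ≈ -2.9219)
1/((28069 - 1*(-42546)) + K) = 1/((28069 - 1*(-42546)) - 187/64) = 1/((28069 + 42546) - 187/64) = 1/(70615 - 187/64) = 1/(4519173/64) = 64/4519173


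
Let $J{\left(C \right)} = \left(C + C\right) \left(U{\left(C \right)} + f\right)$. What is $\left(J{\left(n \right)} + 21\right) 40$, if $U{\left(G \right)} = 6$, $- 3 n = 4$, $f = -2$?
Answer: $\frac{1240}{3} \approx 413.33$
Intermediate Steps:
$n = - \frac{4}{3}$ ($n = \left(- \frac{1}{3}\right) 4 = - \frac{4}{3} \approx -1.3333$)
$J{\left(C \right)} = 8 C$ ($J{\left(C \right)} = \left(C + C\right) \left(6 - 2\right) = 2 C 4 = 8 C$)
$\left(J{\left(n \right)} + 21\right) 40 = \left(8 \left(- \frac{4}{3}\right) + 21\right) 40 = \left(- \frac{32}{3} + 21\right) 40 = \frac{31}{3} \cdot 40 = \frac{1240}{3}$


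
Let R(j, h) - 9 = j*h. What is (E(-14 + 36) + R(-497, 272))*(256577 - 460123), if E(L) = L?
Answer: 27509852538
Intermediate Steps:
R(j, h) = 9 + h*j (R(j, h) = 9 + j*h = 9 + h*j)
(E(-14 + 36) + R(-497, 272))*(256577 - 460123) = ((-14 + 36) + (9 + 272*(-497)))*(256577 - 460123) = (22 + (9 - 135184))*(-203546) = (22 - 135175)*(-203546) = -135153*(-203546) = 27509852538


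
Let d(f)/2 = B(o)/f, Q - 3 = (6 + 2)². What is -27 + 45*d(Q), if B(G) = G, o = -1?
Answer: -1899/67 ≈ -28.343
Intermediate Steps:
Q = 67 (Q = 3 + (6 + 2)² = 3 + 8² = 3 + 64 = 67)
d(f) = -2/f (d(f) = 2*(-1/f) = -2/f)
-27 + 45*d(Q) = -27 + 45*(-2/67) = -27 - 90/67 = -1899/67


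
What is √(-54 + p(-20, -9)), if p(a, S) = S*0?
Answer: 3*I*√6 ≈ 7.3485*I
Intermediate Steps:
p(a, S) = 0
√(-54 + p(-20, -9)) = √(-54 + 0) = √(-54) = 3*I*√6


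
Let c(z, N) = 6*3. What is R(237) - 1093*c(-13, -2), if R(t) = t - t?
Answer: -19674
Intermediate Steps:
c(z, N) = 18
R(t) = 0
R(237) - 1093*c(-13, -2) = 0 - 1093*18 = 0 - 1*19674 = 0 - 19674 = -19674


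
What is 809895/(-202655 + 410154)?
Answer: 809895/207499 ≈ 3.9031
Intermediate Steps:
809895/(-202655 + 410154) = 809895/207499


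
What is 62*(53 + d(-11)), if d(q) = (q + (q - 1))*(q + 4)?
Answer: 13268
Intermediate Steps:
d(q) = (-1 + 2*q)*(4 + q) (d(q) = (q + (-1 + q))*(4 + q) = (-1 + 2*q)*(4 + q))
62*(53 + d(-11)) = 62*(53 + (-4 + 2*(-11)² + 7*(-11))) = 62*(53 + (-4 + 2*121 - 77)) = 62*(53 + (-4 + 242 - 77)) = 62*(53 + 161) = 62*214 = 13268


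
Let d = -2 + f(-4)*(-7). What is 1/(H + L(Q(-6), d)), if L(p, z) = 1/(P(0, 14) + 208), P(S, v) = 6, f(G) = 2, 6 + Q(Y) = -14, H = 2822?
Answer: 214/603909 ≈ 0.00035436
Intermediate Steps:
Q(Y) = -20 (Q(Y) = -6 - 14 = -20)
d = -16 (d = -2 + 2*(-7) = -2 - 14 = -16)
L(p, z) = 1/214 (L(p, z) = 1/(6 + 208) = 1/214)
1/(H + L(Q(-6), d)) = 1/(2822 + 1/214) = 1/(603909/214) = 214/603909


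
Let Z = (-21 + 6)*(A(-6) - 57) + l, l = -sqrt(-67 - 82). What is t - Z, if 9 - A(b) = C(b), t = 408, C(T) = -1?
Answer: -297 + I*sqrt(149) ≈ -297.0 + 12.207*I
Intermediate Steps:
A(b) = 10 (A(b) = 9 - 1*(-1) = 9 + 1 = 10)
l = -I*sqrt(149) (l = -sqrt(-149) = -I*sqrt(149) ≈ -12.207*I)
Z = 705 - I*sqrt(149) (Z = (-21 + 6)*(10 - 57) - I*sqrt(149) = -15*(-47) - I*sqrt(149) = 705 - I*sqrt(149) ≈ 705.0 - 12.207*I)
t - Z = 408 - (705 - I*sqrt(149)) = 408 + (-705 + I*sqrt(149)) = -297 + I*sqrt(149)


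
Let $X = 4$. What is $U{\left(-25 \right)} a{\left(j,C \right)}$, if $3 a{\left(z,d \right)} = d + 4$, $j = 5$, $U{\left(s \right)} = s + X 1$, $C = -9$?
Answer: $35$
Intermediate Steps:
$U{\left(s \right)} = 4 + s$ ($U{\left(s \right)} = s + 4 \cdot 1 = s + 4 = 4 + s$)
$a{\left(z,d \right)} = \frac{4}{3} + \frac{d}{3}$ ($a{\left(z,d \right)} = \frac{d + 4}{3} = \frac{4 + d}{3} = \frac{4}{3} + \frac{d}{3}$)
$U{\left(-25 \right)} a{\left(j,C \right)} = \left(4 - 25\right) \left(\frac{4}{3} + \frac{1}{3} \left(-9\right)\right) = - 21 \left(\frac{4}{3} - 3\right) = \left(-21\right) \left(- \frac{5}{3}\right) = 35$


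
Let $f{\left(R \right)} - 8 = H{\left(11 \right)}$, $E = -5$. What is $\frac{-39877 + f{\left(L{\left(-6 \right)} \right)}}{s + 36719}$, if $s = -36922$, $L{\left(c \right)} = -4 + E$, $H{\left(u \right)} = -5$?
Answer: $\frac{39874}{203} \approx 196.42$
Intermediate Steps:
$L{\left(c \right)} = -9$ ($L{\left(c \right)} = -4 - 5 = -9$)
$f{\left(R \right)} = 3$ ($f{\left(R \right)} = 8 - 5 = 3$)
$\frac{-39877 + f{\left(L{\left(-6 \right)} \right)}}{s + 36719} = \frac{-39877 + 3}{-36922 + 36719} = - \frac{39874}{-203} = \left(-39874\right) \left(- \frac{1}{203}\right) = \frac{39874}{203}$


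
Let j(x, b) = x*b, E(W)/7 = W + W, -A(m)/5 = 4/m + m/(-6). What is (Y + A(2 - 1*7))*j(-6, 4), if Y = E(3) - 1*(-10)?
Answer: -1244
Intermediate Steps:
A(m) = -20/m + 5*m/6 (A(m) = -5*(4/m + m/(-6)) = -5*(4/m + m*(-⅙)) = -5*(4/m - m/6) = -20/m + 5*m/6)
E(W) = 14*W (E(W) = 7*(W + W) = 7*(2*W) = 14*W)
j(x, b) = b*x
Y = 52 (Y = 14*3 - 1*(-10) = 42 + 10 = 52)
(Y + A(2 - 1*7))*j(-6, 4) = (52 + (-20/(2 - 1*7) + 5*(2 - 1*7)/6))*(4*(-6)) = (52 + (-20/(2 - 7) + 5*(2 - 7)/6))*(-24) = (52 + (-20/(-5) + (⅚)*(-5)))*(-24) = (52 + (-20*(-⅕) - 25/6))*(-24) = (52 + (4 - 25/6))*(-24) = (52 - ⅙)*(-24) = (311/6)*(-24) = -1244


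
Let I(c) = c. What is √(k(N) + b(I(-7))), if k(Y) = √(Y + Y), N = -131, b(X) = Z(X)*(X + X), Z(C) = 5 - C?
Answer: √(-168 + I*√262) ≈ 0.62368 + 12.976*I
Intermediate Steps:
b(X) = 2*X*(5 - X) (b(X) = (5 - X)*(X + X) = (5 - X)*(2*X) = 2*X*(5 - X))
k(Y) = √2*√Y (k(Y) = √(2*Y) = √2*√Y)
√(k(N) + b(I(-7))) = √(√2*√(-131) + 2*(-7)*(5 - 1*(-7))) = √(√2*(I*√131) + 2*(-7)*(5 + 7)) = √(I*√262 + 2*(-7)*12) = √(I*√262 - 168) = √(-168 + I*√262)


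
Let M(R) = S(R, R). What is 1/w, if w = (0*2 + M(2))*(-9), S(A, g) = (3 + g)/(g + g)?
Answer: -4/45 ≈ -0.088889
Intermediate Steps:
S(A, g) = (3 + g)/(2*g) (S(A, g) = (3 + g)/((2*g)) = (3 + g)*(1/(2*g)) = (3 + g)/(2*g))
M(R) = (3 + R)/(2*R)
w = -45/4 (w = (0*2 + (½)*(3 + 2)/2)*(-9) = (0 + (½)*(½)*5)*(-9) = (0 + 5/4)*(-9) = (5/4)*(-9) = -45/4 ≈ -11.250)
1/w = 1/(-45/4) = -4/45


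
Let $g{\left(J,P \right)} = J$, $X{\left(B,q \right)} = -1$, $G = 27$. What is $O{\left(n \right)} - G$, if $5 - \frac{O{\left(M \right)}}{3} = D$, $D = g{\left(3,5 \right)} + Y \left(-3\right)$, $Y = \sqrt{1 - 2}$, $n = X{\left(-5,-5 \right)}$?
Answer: $-21 + 9 i \approx -21.0 + 9.0 i$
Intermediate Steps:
$n = -1$
$Y = i$ ($Y = \sqrt{-1} = i \approx 1.0 i$)
$D = 3 - 3 i$ ($D = 3 + i \left(-3\right) = 3 - 3 i \approx 3.0 - 3.0 i$)
$O{\left(M \right)} = 6 + 9 i$ ($O{\left(M \right)} = 15 - 3 \left(3 - 3 i\right) = 15 - \left(9 - 9 i\right) = 6 + 9 i$)
$O{\left(n \right)} - G = \left(6 + 9 i\right) - 27 = -21 + 9 i$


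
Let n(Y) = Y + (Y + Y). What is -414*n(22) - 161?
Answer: -27485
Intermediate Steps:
n(Y) = 3*Y (n(Y) = Y + 2*Y = 3*Y)
-414*n(22) - 161 = -1242*22 - 161 = -414*66 - 161 = -27324 - 161 = -27485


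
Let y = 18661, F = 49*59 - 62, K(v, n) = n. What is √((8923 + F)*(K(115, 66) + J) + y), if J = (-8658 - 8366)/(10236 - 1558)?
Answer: √14520048270717/4339 ≈ 878.20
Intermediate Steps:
J = -8512/4339 (J = -17024/8678 = -17024*1/8678 = -8512/4339 ≈ -1.9617)
F = 2829 (F = 2891 - 62 = 2829)
√((8923 + F)*(K(115, 66) + J) + y) = √((8923 + 2829)*(66 - 8512/4339) + 18661) = √(11752*(277862/4339) + 18661) = √(3265434224/4339 + 18661) = √(3346404303/4339) = √14520048270717/4339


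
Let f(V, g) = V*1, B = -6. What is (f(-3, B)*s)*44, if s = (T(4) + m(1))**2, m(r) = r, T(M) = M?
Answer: -3300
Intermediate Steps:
f(V, g) = V
s = 25 (s = (4 + 1)**2 = 5**2 = 25)
(f(-3, B)*s)*44 = -3*25*44 = -75*44 = -3300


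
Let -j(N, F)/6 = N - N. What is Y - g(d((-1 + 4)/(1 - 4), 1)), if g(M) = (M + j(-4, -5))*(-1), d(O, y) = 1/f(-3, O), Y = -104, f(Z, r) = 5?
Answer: -519/5 ≈ -103.80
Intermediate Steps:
d(O, y) = ⅕ (d(O, y) = 1/5 = ⅕)
j(N, F) = 0 (j(N, F) = -6*(N - N) = -6*0 = 0)
g(M) = -M (g(M) = (M + 0)*(-1) = M*(-1) = -M)
Y - g(d((-1 + 4)/(1 - 4), 1)) = -104 - (-1)/5 = -104 - 1*(-⅕) = -104 + ⅕ = -519/5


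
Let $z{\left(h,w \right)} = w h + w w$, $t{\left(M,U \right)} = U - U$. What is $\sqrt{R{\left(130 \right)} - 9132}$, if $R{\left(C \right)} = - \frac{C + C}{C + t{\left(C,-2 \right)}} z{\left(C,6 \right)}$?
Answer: $6 i \sqrt{299} \approx 103.75 i$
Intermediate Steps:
$t{\left(M,U \right)} = 0$
$z{\left(h,w \right)} = w^{2} + h w$ ($z{\left(h,w \right)} = h w + w^{2} = w^{2} + h w$)
$R{\left(C \right)} = -72 - 12 C$ ($R{\left(C \right)} = - \frac{C + C}{C + 0} \cdot 6 \left(C + 6\right) = - \frac{2 C}{C} 6 \left(6 + C\right) = \left(-1\right) 2 \left(36 + 6 C\right) = - 2 \left(36 + 6 C\right) = -72 - 12 C$)
$\sqrt{R{\left(130 \right)} - 9132} = \sqrt{\left(-72 - 1560\right) - 9132} = \sqrt{-1632 - 9132} = \sqrt{-10764} = 6 i \sqrt{299}$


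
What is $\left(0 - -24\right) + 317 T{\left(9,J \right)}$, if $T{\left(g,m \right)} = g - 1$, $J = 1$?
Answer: $2560$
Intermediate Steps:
$T{\left(g,m \right)} = -1 + g$
$\left(0 - -24\right) + 317 T{\left(9,J \right)} = \left(0 - -24\right) + 317 \left(-1 + 9\right) = \left(0 + 24\right) + 317 \cdot 8 = 24 + 2536 = 2560$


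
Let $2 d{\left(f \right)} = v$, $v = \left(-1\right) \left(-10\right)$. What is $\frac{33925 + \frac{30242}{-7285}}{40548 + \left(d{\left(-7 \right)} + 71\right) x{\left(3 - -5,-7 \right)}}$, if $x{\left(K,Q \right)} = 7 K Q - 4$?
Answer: $\frac{247113383}{76142820} \approx 3.2454$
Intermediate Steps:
$x{\left(K,Q \right)} = -4 + 7 K Q$ ($x{\left(K,Q \right)} = 7 K Q - 4 = -4 + 7 K Q$)
$v = 10$
$d{\left(f \right)} = 5$ ($d{\left(f \right)} = \frac{1}{2} \cdot 10 = 5$)
$\frac{33925 + \frac{30242}{-7285}}{40548 + \left(d{\left(-7 \right)} + 71\right) x{\left(3 - -5,-7 \right)}} = \frac{33925 + \frac{30242}{-7285}}{40548 + \left(5 + 71\right) \left(-4 + 7 \left(3 - -5\right) \left(-7\right)\right)} = \frac{33925 + 30242 \left(- \frac{1}{7285}\right)}{40548 + 76 \left(-4 + 7 \left(3 + 5\right) \left(-7\right)\right)} = \frac{33925 - \frac{30242}{7285}}{40548 + 76 \left(-4 + 7 \cdot 8 \left(-7\right)\right)} = \frac{247113383}{7285 \left(40548 + 76 \left(-4 - 392\right)\right)} = \frac{247113383}{7285 \left(40548 + 76 \left(-396\right)\right)} = \frac{247113383}{7285 \left(40548 - 30096\right)} = \frac{247113383}{7285 \cdot 10452} = \frac{247113383}{7285} \cdot \frac{1}{10452} = \frac{247113383}{76142820}$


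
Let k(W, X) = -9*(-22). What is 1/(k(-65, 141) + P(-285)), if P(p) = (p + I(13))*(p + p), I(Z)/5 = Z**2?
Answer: -1/319002 ≈ -3.1348e-6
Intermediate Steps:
I(Z) = 5*Z**2
k(W, X) = 198
P(p) = 2*p*(845 + p) (P(p) = (p + 5*13**2)*(p + p) = (p + 5*169)*(2*p) = (p + 845)*(2*p) = (845 + p)*(2*p) = 2*p*(845 + p))
1/(k(-65, 141) + P(-285)) = 1/(198 + 2*(-285)*(845 - 285)) = 1/(198 + 2*(-285)*560) = 1/(198 - 319200) = 1/(-319002) = -1/319002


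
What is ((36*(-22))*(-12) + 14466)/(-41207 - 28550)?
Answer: -23970/69757 ≈ -0.34362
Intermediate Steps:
((36*(-22))*(-12) + 14466)/(-41207 - 28550) = (-792*(-12) + 14466)/(-69757) = (9504 + 14466)*(-1/69757) = 23970*(-1/69757) = -23970/69757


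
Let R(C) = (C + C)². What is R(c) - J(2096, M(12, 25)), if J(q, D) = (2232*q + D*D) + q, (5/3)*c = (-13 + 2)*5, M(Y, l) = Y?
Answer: -4676156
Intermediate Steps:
c = -33 (c = 3*((-13 + 2)*5)/5 = 3*(-11*5)/5 = (⅗)*(-55) = -33)
J(q, D) = D² + 2233*q (J(q, D) = (2232*q + D²) + q = (D² + 2232*q) + q = D² + 2233*q)
R(C) = 4*C² (R(C) = (2*C)² = 4*C²)
R(c) - J(2096, M(12, 25)) = 4*(-33)² - (12² + 2233*2096) = 4*1089 - (144 + 4680368) = 4356 - 1*4680512 = 4356 - 4680512 = -4676156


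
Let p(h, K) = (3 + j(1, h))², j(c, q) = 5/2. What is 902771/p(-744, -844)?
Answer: 3611084/121 ≈ 29844.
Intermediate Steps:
j(c, q) = 5/2 (j(c, q) = 5*(½) = 5/2)
p(h, K) = 121/4 (p(h, K) = (3 + 5/2)² = (11/2)² = 121/4)
902771/p(-744, -844) = 902771/(121/4) = 902771*(4/121) = 3611084/121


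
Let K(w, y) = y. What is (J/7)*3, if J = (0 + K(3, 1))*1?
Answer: 3/7 ≈ 0.42857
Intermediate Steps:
J = 1 (J = (0 + 1)*1 = 1*1 = 1)
(J/7)*3 = (1/7)*3 = ((⅐)*1)*3 = (⅐)*3 = 3/7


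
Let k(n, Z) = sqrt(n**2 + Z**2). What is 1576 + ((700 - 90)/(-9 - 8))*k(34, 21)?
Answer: 1576 - 610*sqrt(1597)/17 ≈ 142.05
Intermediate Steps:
k(n, Z) = sqrt(Z**2 + n**2)
1576 + ((700 - 90)/(-9 - 8))*k(34, 21) = 1576 + ((700 - 90)/(-9 - 8))*sqrt(21**2 + 34**2) = 1576 + (610/(-17))*sqrt(441 + 1156) = 1576 + (610*(-1/17))*sqrt(1597) = 1576 - 610*sqrt(1597)/17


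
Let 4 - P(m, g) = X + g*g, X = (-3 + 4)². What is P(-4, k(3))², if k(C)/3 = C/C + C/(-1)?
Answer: 1089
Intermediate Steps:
X = 1 (X = 1² = 1)
k(C) = 3 - 3*C (k(C) = 3*(C/C + C/(-1)) = 3*(1 + C*(-1)) = 3*(1 - C) = 3 - 3*C)
P(m, g) = 3 - g² (P(m, g) = 4 - (1 + g*g) = 4 - (1 + g²) = 4 + (-1 - g²) = 3 - g²)
P(-4, k(3))² = (3 - (3 - 3*3)²)² = (3 - (3 - 9)²)² = (3 - 1*(-6)²)² = (3 - 1*36)² = (3 - 36)² = (-33)² = 1089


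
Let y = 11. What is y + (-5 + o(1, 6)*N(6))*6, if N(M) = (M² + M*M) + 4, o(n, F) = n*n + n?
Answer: 893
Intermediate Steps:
o(n, F) = n + n² (o(n, F) = n² + n = n + n²)
N(M) = 4 + 2*M² (N(M) = (M² + M²) + 4 = 2*M² + 4 = 4 + 2*M²)
y + (-5 + o(1, 6)*N(6))*6 = 11 + (-5 + (1*(1 + 1))*(4 + 2*6²))*6 = 11 + (-5 + (1*2)*(4 + 2*36))*6 = 11 + (-5 + 2*(4 + 72))*6 = 11 + (-5 + 2*76)*6 = 11 + (-5 + 152)*6 = 11 + 147*6 = 11 + 882 = 893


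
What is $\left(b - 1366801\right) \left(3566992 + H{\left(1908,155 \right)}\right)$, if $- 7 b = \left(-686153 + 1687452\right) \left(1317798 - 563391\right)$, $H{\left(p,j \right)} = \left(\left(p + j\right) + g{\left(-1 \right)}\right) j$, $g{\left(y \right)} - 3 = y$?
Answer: $- \frac{2936276971488434100}{7} \approx -4.1947 \cdot 10^{17}$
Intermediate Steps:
$g{\left(y \right)} = 3 + y$
$H{\left(p,j \right)} = j \left(2 + j + p\right)$ ($H{\left(p,j \right)} = \left(\left(p + j\right) + \left(3 - 1\right)\right) j = \left(\left(j + p\right) + 2\right) j = \left(2 + j + p\right) j = j \left(2 + j + p\right)$)
$b = - \frac{755386974693}{7}$ ($b = - \frac{\left(-686153 + 1687452\right) \left(1317798 - 563391\right)}{7} = - \frac{1001299 \cdot 754407}{7} = \left(- \frac{1}{7}\right) 755386974693 = - \frac{755386974693}{7} \approx -1.0791 \cdot 10^{11}$)
$\left(b - 1366801\right) \left(3566992 + H{\left(1908,155 \right)}\right) = \left(- \frac{755386974693}{7} - 1366801\right) \left(3566992 + 155 \left(2 + 155 + 1908\right)\right) = - \frac{755396542300 \left(3566992 + 155 \cdot 2065\right)}{7} = - \frac{755396542300 \left(3566992 + 320075\right)}{7} = \left(- \frac{755396542300}{7}\right) 3887067 = - \frac{2936276971488434100}{7}$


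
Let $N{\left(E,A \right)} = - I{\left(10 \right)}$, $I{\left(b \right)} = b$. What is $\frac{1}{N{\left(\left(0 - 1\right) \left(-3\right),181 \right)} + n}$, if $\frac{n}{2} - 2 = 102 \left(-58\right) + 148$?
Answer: $- \frac{1}{11542} \approx -8.664 \cdot 10^{-5}$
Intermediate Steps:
$N{\left(E,A \right)} = -10$ ($N{\left(E,A \right)} = \left(-1\right) 10 = -10$)
$n = -11532$ ($n = 4 + 2 \left(102 \left(-58\right) + 148\right) = 4 + 2 \left(-5916 + 148\right) = 4 + 2 \left(-5768\right) = 4 - 11536 = -11532$)
$\frac{1}{N{\left(\left(0 - 1\right) \left(-3\right),181 \right)} + n} = \frac{1}{-10 - 11532} = \frac{1}{-11542} = - \frac{1}{11542}$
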